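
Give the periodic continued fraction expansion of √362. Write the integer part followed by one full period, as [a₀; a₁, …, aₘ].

[19; 38]

a₀ = ⌊√362⌋ = 19.
With m₀=0, d₀=1 and mₖ₊₁ = dₖaₖ − mₖ, dₖ₊₁ = (n − mₖ₊₁²)/dₖ, aₖ₊₁ = ⌊(a₀+mₖ₊₁)/dₖ₊₁⌋:
  k=1: m=19, d=1, a=38
d=1 and a=2a₀=38 at k=1, so the next step gives (m, d) = (19, 1) again — its k=1 value — and the period has length 1.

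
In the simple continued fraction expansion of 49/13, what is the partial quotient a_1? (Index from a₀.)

1

49 = 3·13 + 10   →  a_0 = 3
13 = 1·10 + 3   →  a_1 = 1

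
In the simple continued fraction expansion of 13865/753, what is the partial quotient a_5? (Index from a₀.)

2

13865 = 18·753 + 311   →  a_0 = 18
753 = 2·311 + 131   →  a_1 = 2
311 = 2·131 + 49   →  a_2 = 2
131 = 2·49 + 33   →  a_3 = 2
49 = 1·33 + 16   →  a_4 = 1
33 = 2·16 + 1   →  a_5 = 2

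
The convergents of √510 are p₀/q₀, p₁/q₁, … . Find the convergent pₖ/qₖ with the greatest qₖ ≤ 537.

√510 = [22; 1, 1, 2, 1, 1, 44, …] (period length 6).
Convergents:
  p_0/q_0 = 22/1
  p_1/q_1 = 23/1
  p_2/q_2 = 45/2
  p_3/q_3 = 113/5
  p_4/q_4 = 158/7
  p_5/q_5 = 271/12
  p_6/q_6 = 12082/535
  p_7/q_7 = 12353/547
q_6 = 535 ≤ 537 < 547 = q_7, so the answer is 12082/535.

12082/535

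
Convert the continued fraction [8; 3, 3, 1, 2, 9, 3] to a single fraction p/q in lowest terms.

8696/1047

Fold from the inside: start with 3/1.
  9 + 1/3 = 28/3
  2 + 3/28 = 59/28
  1 + 28/59 = 87/59
  3 + 59/87 = 320/87
  3 + 87/320 = 1047/320
  8 + 320/1047 = 8696/1047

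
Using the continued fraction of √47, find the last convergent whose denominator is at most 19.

48/7

√47 = [6; 1, 5, 1, 12, …] (period length 4).
Convergents:
  p_0/q_0 = 6/1
  p_1/q_1 = 7/1
  p_2/q_2 = 41/6
  p_3/q_3 = 48/7
  p_4/q_4 = 617/90
q_3 = 7 ≤ 19 < 90 = q_4, so the answer is 48/7.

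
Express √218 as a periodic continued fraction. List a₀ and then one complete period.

a₀ = ⌊√218⌋ = 14.
With m₀=0, d₀=1 and mₖ₊₁ = dₖaₖ − mₖ, dₖ₊₁ = (n − mₖ₊₁²)/dₖ, aₖ₊₁ = ⌊(a₀+mₖ₊₁)/dₖ₊₁⌋:
  k=1: m=14, d=22, a=1
  k=2: m=8, d=7, a=3
  k=3: m=13, d=7, a=3
  k=4: m=8, d=22, a=1
  k=5: m=14, d=1, a=28
d=1 and a=2a₀=28 at k=5, so the next step gives (m, d) = (14, 22) again — its k=1 value — and the period has length 5.

[14; 1, 3, 3, 1, 28]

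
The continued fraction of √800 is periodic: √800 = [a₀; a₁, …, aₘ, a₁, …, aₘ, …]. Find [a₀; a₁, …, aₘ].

[28; 3, 1, 1, 13, 1, 1, 3, 56]

a₀ = ⌊√800⌋ = 28.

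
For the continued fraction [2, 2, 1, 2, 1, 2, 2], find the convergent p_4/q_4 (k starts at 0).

26/11

Using pₖ = aₖpₖ₋₁ + pₖ₋₂, qₖ = aₖqₖ₋₁ + qₖ₋₂ (with p₋₁=1, p₋₂=0, q₋₁=0, q₋₂=1):
  k=0: a=2, p=2, q=1
  k=1: a=2, p=5, q=2
  k=2: a=1, p=7, q=3
  k=3: a=2, p=19, q=8
  k=4: a=1, p=26, q=11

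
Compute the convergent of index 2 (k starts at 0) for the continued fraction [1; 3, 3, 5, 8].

13/10

Using pₖ = aₖpₖ₋₁ + pₖ₋₂, qₖ = aₖqₖ₋₁ + qₖ₋₂ (with p₋₁=1, p₋₂=0, q₋₁=0, q₋₂=1):
  k=0: a=1, p=1, q=1
  k=1: a=3, p=4, q=3
  k=2: a=3, p=13, q=10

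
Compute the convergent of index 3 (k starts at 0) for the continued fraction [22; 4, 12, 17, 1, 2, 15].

Using pₖ = aₖpₖ₋₁ + pₖ₋₂, qₖ = aₖqₖ₋₁ + qₖ₋₂ (with p₋₁=1, p₋₂=0, q₋₁=0, q₋₂=1):
  k=0: a=22, p=22, q=1
  k=1: a=4, p=89, q=4
  k=2: a=12, p=1090, q=49
  k=3: a=17, p=18619, q=837

18619/837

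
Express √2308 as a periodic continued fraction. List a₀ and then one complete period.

a₀ = ⌊√2308⌋ = 48.

[48; 24, 96]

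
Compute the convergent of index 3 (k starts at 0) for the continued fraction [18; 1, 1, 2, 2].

93/5

Using pₖ = aₖpₖ₋₁ + pₖ₋₂, qₖ = aₖqₖ₋₁ + qₖ₋₂ (with p₋₁=1, p₋₂=0, q₋₁=0, q₋₂=1):
  k=0: a=18, p=18, q=1
  k=1: a=1, p=19, q=1
  k=2: a=1, p=37, q=2
  k=3: a=2, p=93, q=5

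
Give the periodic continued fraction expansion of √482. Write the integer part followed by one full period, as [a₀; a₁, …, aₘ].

a₀ = ⌊√482⌋ = 21.
With m₀=0, d₀=1 and mₖ₊₁ = dₖaₖ − mₖ, dₖ₊₁ = (n − mₖ₊₁²)/dₖ, aₖ₊₁ = ⌊(a₀+mₖ₊₁)/dₖ₊₁⌋:
  k=1: m=21, d=41, a=1
  k=2: m=20, d=2, a=20
  k=3: m=20, d=41, a=1
  k=4: m=21, d=1, a=42
d=1 and a=2a₀=42 at k=4, so the next step gives (m, d) = (21, 41) again — its k=1 value — and the period has length 4.

[21; 1, 20, 1, 42]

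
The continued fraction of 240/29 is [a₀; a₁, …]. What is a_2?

1

240 = 8·29 + 8   →  a_0 = 8
29 = 3·8 + 5   →  a_1 = 3
8 = 1·5 + 3   →  a_2 = 1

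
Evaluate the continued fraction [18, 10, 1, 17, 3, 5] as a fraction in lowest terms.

Fold from the inside: start with 5/1.
  3 + 1/5 = 16/5
  17 + 5/16 = 277/16
  1 + 16/277 = 293/277
  10 + 277/293 = 3207/293
  18 + 293/3207 = 58019/3207

58019/3207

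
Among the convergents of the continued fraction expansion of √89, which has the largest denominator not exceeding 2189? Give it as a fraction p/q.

18934/2007

√89 = [9; 2, 3, 3, 2, 18, …] (period length 5).
Convergents:
  p_0/q_0 = 9/1
  p_1/q_1 = 19/2
  p_2/q_2 = 66/7
  p_3/q_3 = 217/23
  p_4/q_4 = 500/53
  p_5/q_5 = 9217/977
  p_6/q_6 = 18934/2007
  p_7/q_7 = 66019/6998
q_6 = 2007 ≤ 2189 < 6998 = q_7, so the answer is 18934/2007.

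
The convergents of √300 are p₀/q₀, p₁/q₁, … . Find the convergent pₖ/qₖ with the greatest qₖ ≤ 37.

433/25

√300 = [17; 3, 8, 3, 34, …] (period length 4).
Convergents:
  p_0/q_0 = 17/1
  p_1/q_1 = 52/3
  p_2/q_2 = 433/25
  p_3/q_3 = 1351/78
q_2 = 25 ≤ 37 < 78 = q_3, so the answer is 433/25.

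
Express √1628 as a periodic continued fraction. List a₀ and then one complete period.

a₀ = ⌊√1628⌋ = 40.
With m₀=0, d₀=1 and mₖ₊₁ = dₖaₖ − mₖ, dₖ₊₁ = (n − mₖ₊₁²)/dₖ, aₖ₊₁ = ⌊(a₀+mₖ₊₁)/dₖ₊₁⌋:
  k=1: m=40, d=28, a=2
  k=2: m=16, d=49, a=1
  k=3: m=33, d=11, a=6
  k=4: m=33, d=49, a=1
  k=5: m=16, d=28, a=2
  k=6: m=40, d=1, a=80
d=1 and a=2a₀=80 at k=6, so the next step gives (m, d) = (40, 28) again — its k=1 value — and the period has length 6.

[40; 2, 1, 6, 1, 2, 80]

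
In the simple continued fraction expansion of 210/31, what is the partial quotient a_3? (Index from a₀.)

210 = 6·31 + 24   →  a_0 = 6
31 = 1·24 + 7   →  a_1 = 1
24 = 3·7 + 3   →  a_2 = 3
7 = 2·3 + 1   →  a_3 = 2

2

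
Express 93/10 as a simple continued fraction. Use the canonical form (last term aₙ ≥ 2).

[9; 3, 3]

93 = 9×10 + 3
10 = 3×3 + 1
3 = 3×1 + 0  (stop)
So 93/10 = [9; 3, 3].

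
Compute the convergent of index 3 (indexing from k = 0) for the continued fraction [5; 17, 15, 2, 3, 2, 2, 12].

Using pₖ = aₖpₖ₋₁ + pₖ₋₂, qₖ = aₖqₖ₋₁ + qₖ₋₂ (with p₋₁=1, p₋₂=0, q₋₁=0, q₋₂=1):
  k=0: a=5, p=5, q=1
  k=1: a=17, p=86, q=17
  k=2: a=15, p=1295, q=256
  k=3: a=2, p=2676, q=529

2676/529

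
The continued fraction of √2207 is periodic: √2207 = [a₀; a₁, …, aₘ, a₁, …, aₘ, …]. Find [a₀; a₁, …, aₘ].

[46; 1, 45, 1, 92]

a₀ = ⌊√2207⌋ = 46.
With m₀=0, d₀=1 and mₖ₊₁ = dₖaₖ − mₖ, dₖ₊₁ = (n − mₖ₊₁²)/dₖ, aₖ₊₁ = ⌊(a₀+mₖ₊₁)/dₖ₊₁⌋:
  k=1: m=46, d=91, a=1
  k=2: m=45, d=2, a=45
  k=3: m=45, d=91, a=1
  k=4: m=46, d=1, a=92
d=1 and a=2a₀=92 at k=4, so the next step gives (m, d) = (46, 91) again — its k=1 value — and the period has length 4.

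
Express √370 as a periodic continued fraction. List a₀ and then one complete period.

[19; 4, 4, 38]

a₀ = ⌊√370⌋ = 19.
With m₀=0, d₀=1 and mₖ₊₁ = dₖaₖ − mₖ, dₖ₊₁ = (n − mₖ₊₁²)/dₖ, aₖ₊₁ = ⌊(a₀+mₖ₊₁)/dₖ₊₁⌋:
  k=1: m=19, d=9, a=4
  k=2: m=17, d=9, a=4
  k=3: m=19, d=1, a=38
d=1 and a=2a₀=38 at k=3, so the next step gives (m, d) = (19, 9) again — its k=1 value — and the period has length 3.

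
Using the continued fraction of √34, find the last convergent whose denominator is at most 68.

√34 = [5; 1, 4, 1, 10, …] (period length 4).
Convergents:
  p_0/q_0 = 5/1
  p_1/q_1 = 6/1
  p_2/q_2 = 29/5
  p_3/q_3 = 35/6
  p_4/q_4 = 379/65
  p_5/q_5 = 414/71
q_4 = 65 ≤ 68 < 71 = q_5, so the answer is 379/65.

379/65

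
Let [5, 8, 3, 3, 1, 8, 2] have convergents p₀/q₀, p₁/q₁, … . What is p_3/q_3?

425/83

Using pₖ = aₖpₖ₋₁ + pₖ₋₂, qₖ = aₖqₖ₋₁ + qₖ₋₂ (with p₋₁=1, p₋₂=0, q₋₁=0, q₋₂=1):
  k=0: a=5, p=5, q=1
  k=1: a=8, p=41, q=8
  k=2: a=3, p=128, q=25
  k=3: a=3, p=425, q=83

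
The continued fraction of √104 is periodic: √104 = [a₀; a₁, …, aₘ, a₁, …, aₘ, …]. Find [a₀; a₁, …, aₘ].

a₀ = ⌊√104⌋ = 10.
With m₀=0, d₀=1 and mₖ₊₁ = dₖaₖ − mₖ, dₖ₊₁ = (n − mₖ₊₁²)/dₖ, aₖ₊₁ = ⌊(a₀+mₖ₊₁)/dₖ₊₁⌋:
  k=1: m=10, d=4, a=5
  k=2: m=10, d=1, a=20
d=1 and a=2a₀=20 at k=2, so the next step gives (m, d) = (10, 4) again — its k=1 value — and the period has length 2.

[10; 5, 20]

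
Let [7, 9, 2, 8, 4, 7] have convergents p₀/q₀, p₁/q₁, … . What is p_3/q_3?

1144/161

Using pₖ = aₖpₖ₋₁ + pₖ₋₂, qₖ = aₖqₖ₋₁ + qₖ₋₂ (with p₋₁=1, p₋₂=0, q₋₁=0, q₋₂=1):
  k=0: a=7, p=7, q=1
  k=1: a=9, p=64, q=9
  k=2: a=2, p=135, q=19
  k=3: a=8, p=1144, q=161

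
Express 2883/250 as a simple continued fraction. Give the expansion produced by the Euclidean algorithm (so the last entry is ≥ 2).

2883 = 11*250 + 133
250 = 1*133 + 117
133 = 1*117 + 16
117 = 7*16 + 5
16 = 3*5 + 1
5 = 5*1 + 0  (stop)
So 2883/250 = [11; 1, 1, 7, 3, 5].

[11; 1, 1, 7, 3, 5]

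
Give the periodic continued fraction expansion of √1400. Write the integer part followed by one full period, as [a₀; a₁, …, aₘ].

[37; 2, 2, 2, 74]

a₀ = ⌊√1400⌋ = 37.
With m₀=0, d₀=1 and mₖ₊₁ = dₖaₖ − mₖ, dₖ₊₁ = (n − mₖ₊₁²)/dₖ, aₖ₊₁ = ⌊(a₀+mₖ₊₁)/dₖ₊₁⌋:
  k=1: m=37, d=31, a=2
  k=2: m=25, d=25, a=2
  k=3: m=25, d=31, a=2
  k=4: m=37, d=1, a=74
d=1 and a=2a₀=74 at k=4, so the next step gives (m, d) = (37, 31) again — its k=1 value — and the period has length 4.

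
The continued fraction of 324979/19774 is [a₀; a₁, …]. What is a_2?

3

324979 = 16·19774 + 8595   →  a_0 = 16
19774 = 2·8595 + 2584   →  a_1 = 2
8595 = 3·2584 + 843   →  a_2 = 3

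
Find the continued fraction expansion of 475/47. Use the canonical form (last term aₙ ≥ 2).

475 = 10*47 + 5
47 = 9*5 + 2
5 = 2*2 + 1
2 = 2*1 + 0  (stop)
So 475/47 = [10; 9, 2, 2].

[10; 9, 2, 2]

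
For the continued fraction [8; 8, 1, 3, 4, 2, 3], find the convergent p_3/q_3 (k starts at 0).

Using pₖ = aₖpₖ₋₁ + pₖ₋₂, qₖ = aₖqₖ₋₁ + qₖ₋₂ (with p₋₁=1, p₋₂=0, q₋₁=0, q₋₂=1):
  k=0: a=8, p=8, q=1
  k=1: a=8, p=65, q=8
  k=2: a=1, p=73, q=9
  k=3: a=3, p=284, q=35

284/35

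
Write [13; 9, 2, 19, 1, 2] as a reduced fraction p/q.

15045/1148

Fold from the inside: start with 2/1.
  1 + 1/2 = 3/2
  19 + 2/3 = 59/3
  2 + 3/59 = 121/59
  9 + 59/121 = 1148/121
  13 + 121/1148 = 15045/1148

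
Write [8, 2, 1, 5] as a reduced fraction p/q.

142/17

Using pₖ = aₖpₖ₋₁ + pₖ₋₂ and qₖ = aₖqₖ₋₁ + qₖ₋₂:
  k=0: a=8, p=8, q=1
  k=1: a=2, p=17, q=2
  k=2: a=1, p=25, q=3
  k=3: a=5, p=142, q=17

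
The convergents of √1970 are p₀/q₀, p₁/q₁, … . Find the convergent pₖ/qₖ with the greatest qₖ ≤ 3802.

153571/3460

√1970 = [44; 2, 1, 1, 2, 88, …] (period length 5).
Convergents:
  p_0/q_0 = 44/1
  p_1/q_1 = 89/2
  p_2/q_2 = 133/3
  p_3/q_3 = 222/5
  p_4/q_4 = 577/13
  p_5/q_5 = 50998/1149
  p_6/q_6 = 102573/2311
  p_7/q_7 = 153571/3460
  p_8/q_8 = 256144/5771
q_7 = 3460 ≤ 3802 < 5771 = q_8, so the answer is 153571/3460.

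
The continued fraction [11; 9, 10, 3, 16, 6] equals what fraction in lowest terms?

309967/27900

Fold from the inside: start with 6/1.
  16 + 1/6 = 97/6
  3 + 6/97 = 297/97
  10 + 97/297 = 3067/297
  9 + 297/3067 = 27900/3067
  11 + 3067/27900 = 309967/27900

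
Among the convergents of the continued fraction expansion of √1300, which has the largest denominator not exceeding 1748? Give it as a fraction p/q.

√1300 = [36; 18, 72, …] (period length 2).
Convergents:
  p_0/q_0 = 36/1
  p_1/q_1 = 649/18
  p_2/q_2 = 46764/1297
  p_3/q_3 = 842401/23364
q_2 = 1297 ≤ 1748 < 23364 = q_3, so the answer is 46764/1297.

46764/1297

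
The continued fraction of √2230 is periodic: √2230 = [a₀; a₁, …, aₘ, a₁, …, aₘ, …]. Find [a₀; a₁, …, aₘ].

a₀ = ⌊√2230⌋ = 47.
With m₀=0, d₀=1 and mₖ₊₁ = dₖaₖ − mₖ, dₖ₊₁ = (n − mₖ₊₁²)/dₖ, aₖ₊₁ = ⌊(a₀+mₖ₊₁)/dₖ₊₁⌋:
  k=1: m=47, d=21, a=4
  k=2: m=37, d=41, a=2
  k=3: m=45, d=5, a=18
  k=4: m=45, d=41, a=2
  k=5: m=37, d=21, a=4
  k=6: m=47, d=1, a=94
d=1 and a=2a₀=94 at k=6, so the next step gives (m, d) = (47, 21) again — its k=1 value — and the period has length 6.

[47; 4, 2, 18, 2, 4, 94]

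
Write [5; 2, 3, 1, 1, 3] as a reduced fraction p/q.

310/57

Fold from the inside: start with 3/1.
  1 + 1/3 = 4/3
  1 + 3/4 = 7/4
  3 + 4/7 = 25/7
  2 + 7/25 = 57/25
  5 + 25/57 = 310/57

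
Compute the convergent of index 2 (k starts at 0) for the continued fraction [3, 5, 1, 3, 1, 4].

Using pₖ = aₖpₖ₋₁ + pₖ₋₂, qₖ = aₖqₖ₋₁ + qₖ₋₂ (with p₋₁=1, p₋₂=0, q₋₁=0, q₋₂=1):
  k=0: a=3, p=3, q=1
  k=1: a=5, p=16, q=5
  k=2: a=1, p=19, q=6

19/6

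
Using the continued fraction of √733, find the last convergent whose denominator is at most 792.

√733 = [27; 13, 1, 1, 13, 54, …] (period length 5).
Convergents:
  p_0/q_0 = 27/1
  p_1/q_1 = 352/13
  p_2/q_2 = 379/14
  p_3/q_3 = 731/27
  p_4/q_4 = 9882/365
  p_5/q_5 = 534359/19737
q_4 = 365 ≤ 792 < 19737 = q_5, so the answer is 9882/365.

9882/365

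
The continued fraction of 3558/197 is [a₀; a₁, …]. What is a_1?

3558 = 18·197 + 12   →  a_0 = 18
197 = 16·12 + 5   →  a_1 = 16

16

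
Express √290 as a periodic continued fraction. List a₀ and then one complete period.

[17; 34]

a₀ = ⌊√290⌋ = 17.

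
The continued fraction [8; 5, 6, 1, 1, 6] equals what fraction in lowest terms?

Using pₖ = aₖpₖ₋₁ + pₖ₋₂ and qₖ = aₖqₖ₋₁ + qₖ₋₂:
  k=0: a=8, p=8, q=1
  k=1: a=5, p=41, q=5
  k=2: a=6, p=254, q=31
  k=3: a=1, p=295, q=36
  k=4: a=1, p=549, q=67
  k=5: a=6, p=3589, q=438

3589/438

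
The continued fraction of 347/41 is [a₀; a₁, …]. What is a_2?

6

347 = 8·41 + 19   →  a_0 = 8
41 = 2·19 + 3   →  a_1 = 2
19 = 6·3 + 1   →  a_2 = 6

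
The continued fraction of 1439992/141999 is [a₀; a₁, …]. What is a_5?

1

1439992 = 10·141999 + 20002   →  a_0 = 10
141999 = 7·20002 + 1985   →  a_1 = 7
20002 = 10·1985 + 152   →  a_2 = 10
1985 = 13·152 + 9   →  a_3 = 13
152 = 16·9 + 8   →  a_4 = 16
9 = 1·8 + 1   →  a_5 = 1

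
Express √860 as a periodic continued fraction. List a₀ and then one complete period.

a₀ = ⌊√860⌋ = 29.

[29; 3, 14, 3, 58]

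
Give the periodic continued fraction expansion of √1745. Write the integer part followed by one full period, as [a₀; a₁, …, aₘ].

a₀ = ⌊√1745⌋ = 41.
With m₀=0, d₀=1 and mₖ₊₁ = dₖaₖ − mₖ, dₖ₊₁ = (n − mₖ₊₁²)/dₖ, aₖ₊₁ = ⌊(a₀+mₖ₊₁)/dₖ₊₁⌋:
  k=1: m=41, d=64, a=1
  k=2: m=23, d=19, a=3
  k=3: m=34, d=31, a=2
  k=4: m=28, d=31, a=2
  k=5: m=34, d=19, a=3
  k=6: m=23, d=64, a=1
  k=7: m=41, d=1, a=82
d=1 and a=2a₀=82 at k=7, so the next step gives (m, d) = (41, 64) again — its k=1 value — and the period has length 7.

[41; 1, 3, 2, 2, 3, 1, 82]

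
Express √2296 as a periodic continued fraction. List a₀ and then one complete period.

a₀ = ⌊√2296⌋ = 47.
With m₀=0, d₀=1 and mₖ₊₁ = dₖaₖ − mₖ, dₖ₊₁ = (n − mₖ₊₁²)/dₖ, aₖ₊₁ = ⌊(a₀+mₖ₊₁)/dₖ₊₁⌋:
  k=1: m=47, d=87, a=1
  k=2: m=40, d=8, a=10
  k=3: m=40, d=87, a=1
  k=4: m=47, d=1, a=94
d=1 and a=2a₀=94 at k=4, so the next step gives (m, d) = (47, 87) again — its k=1 value — and the period has length 4.

[47; 1, 10, 1, 94]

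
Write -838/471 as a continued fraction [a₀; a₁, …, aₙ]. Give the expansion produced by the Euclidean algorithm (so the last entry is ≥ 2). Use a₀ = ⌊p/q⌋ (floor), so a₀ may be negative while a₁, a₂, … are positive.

[-2; 4, 1, 1, 8, 6]

-838 = -2*471 + 104
471 = 4*104 + 55
104 = 1*55 + 49
55 = 1*49 + 6
49 = 8*6 + 1
6 = 6*1 + 0  (stop)
So -838/471 = [-2; 4, 1, 1, 8, 6].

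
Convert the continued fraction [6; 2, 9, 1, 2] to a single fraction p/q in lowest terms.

Fold from the inside: start with 2/1.
  1 + 1/2 = 3/2
  9 + 2/3 = 29/3
  2 + 3/29 = 61/29
  6 + 29/61 = 395/61

395/61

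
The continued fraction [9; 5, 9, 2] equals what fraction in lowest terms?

Using pₖ = aₖpₖ₋₁ + pₖ₋₂ and qₖ = aₖqₖ₋₁ + qₖ₋₂:
  k=0: a=9, p=9, q=1
  k=1: a=5, p=46, q=5
  k=2: a=9, p=423, q=46
  k=3: a=2, p=892, q=97

892/97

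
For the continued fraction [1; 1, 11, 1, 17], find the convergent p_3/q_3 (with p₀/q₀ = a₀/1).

Using pₖ = aₖpₖ₋₁ + pₖ₋₂, qₖ = aₖqₖ₋₁ + qₖ₋₂ (with p₋₁=1, p₋₂=0, q₋₁=0, q₋₂=1):
  k=0: a=1, p=1, q=1
  k=1: a=1, p=2, q=1
  k=2: a=11, p=23, q=12
  k=3: a=1, p=25, q=13

25/13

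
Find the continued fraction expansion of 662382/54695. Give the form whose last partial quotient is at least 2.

662382 = 12*54695 + 6042
54695 = 9*6042 + 317
6042 = 19*317 + 19
317 = 16*19 + 13
19 = 1*13 + 6
13 = 2*6 + 1
6 = 6*1 + 0  (stop)
So 662382/54695 = [12; 9, 19, 16, 1, 2, 6].

[12; 9, 19, 16, 1, 2, 6]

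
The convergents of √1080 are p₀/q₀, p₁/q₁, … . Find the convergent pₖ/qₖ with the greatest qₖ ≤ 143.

4568/139

√1080 = [32; 1, 6, 3, 6, 1, 64, …] (period length 6).
Convergents:
  p_0/q_0 = 32/1
  p_1/q_1 = 33/1
  p_2/q_2 = 230/7
  p_3/q_3 = 723/22
  p_4/q_4 = 4568/139
  p_5/q_5 = 5291/161
q_4 = 139 ≤ 143 < 161 = q_5, so the answer is 4568/139.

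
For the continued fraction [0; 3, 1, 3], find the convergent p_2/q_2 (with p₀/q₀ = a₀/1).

1/4

Using pₖ = aₖpₖ₋₁ + pₖ₋₂, qₖ = aₖqₖ₋₁ + qₖ₋₂ (with p₋₁=1, p₋₂=0, q₋₁=0, q₋₂=1):
  k=0: a=0, p=0, q=1
  k=1: a=3, p=1, q=3
  k=2: a=1, p=1, q=4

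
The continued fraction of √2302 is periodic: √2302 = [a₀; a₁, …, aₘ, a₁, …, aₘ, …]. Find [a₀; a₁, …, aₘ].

[47; 1, 46, 1, 94]

a₀ = ⌊√2302⌋ = 47.
With m₀=0, d₀=1 and mₖ₊₁ = dₖaₖ − mₖ, dₖ₊₁ = (n − mₖ₊₁²)/dₖ, aₖ₊₁ = ⌊(a₀+mₖ₊₁)/dₖ₊₁⌋:
  k=1: m=47, d=93, a=1
  k=2: m=46, d=2, a=46
  k=3: m=46, d=93, a=1
  k=4: m=47, d=1, a=94
d=1 and a=2a₀=94 at k=4, so the next step gives (m, d) = (47, 93) again — its k=1 value — and the period has length 4.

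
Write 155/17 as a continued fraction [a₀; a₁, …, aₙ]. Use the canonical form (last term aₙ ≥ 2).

[9; 8, 2]

155 = 9·17 + 2
17 = 8·2 + 1
2 = 2·1 + 0  (stop)
So 155/17 = [9; 8, 2].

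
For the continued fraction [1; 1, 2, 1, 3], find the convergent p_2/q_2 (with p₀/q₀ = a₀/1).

5/3

Using pₖ = aₖpₖ₋₁ + pₖ₋₂, qₖ = aₖqₖ₋₁ + qₖ₋₂ (with p₋₁=1, p₋₂=0, q₋₁=0, q₋₂=1):
  k=0: a=1, p=1, q=1
  k=1: a=1, p=2, q=1
  k=2: a=2, p=5, q=3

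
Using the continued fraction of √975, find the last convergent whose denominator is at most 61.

√975 = [31; 4, 2, 4, 62, …] (period length 4).
Convergents:
  p_0/q_0 = 31/1
  p_1/q_1 = 125/4
  p_2/q_2 = 281/9
  p_3/q_3 = 1249/40
  p_4/q_4 = 77719/2489
q_3 = 40 ≤ 61 < 2489 = q_4, so the answer is 1249/40.

1249/40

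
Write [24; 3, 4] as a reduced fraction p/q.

Fold from the inside: start with 4/1.
  3 + 1/4 = 13/4
  24 + 4/13 = 316/13

316/13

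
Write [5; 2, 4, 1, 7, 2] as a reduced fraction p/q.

Using pₖ = aₖpₖ₋₁ + pₖ₋₂ and qₖ = aₖqₖ₋₁ + qₖ₋₂:
  k=0: a=5, p=5, q=1
  k=1: a=2, p=11, q=2
  k=2: a=4, p=49, q=9
  k=3: a=1, p=60, q=11
  k=4: a=7, p=469, q=86
  k=5: a=2, p=998, q=183

998/183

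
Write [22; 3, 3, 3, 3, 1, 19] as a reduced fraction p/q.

62604/2807

Fold from the inside: start with 19/1.
  1 + 1/19 = 20/19
  3 + 19/20 = 79/20
  3 + 20/79 = 257/79
  3 + 79/257 = 850/257
  3 + 257/850 = 2807/850
  22 + 850/2807 = 62604/2807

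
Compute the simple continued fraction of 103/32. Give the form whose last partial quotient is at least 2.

[3; 4, 1, 1, 3]

103 = 3·32 + 7
32 = 4·7 + 4
7 = 1·4 + 3
4 = 1·3 + 1
3 = 3·1 + 0  (stop)
So 103/32 = [3; 4, 1, 1, 3].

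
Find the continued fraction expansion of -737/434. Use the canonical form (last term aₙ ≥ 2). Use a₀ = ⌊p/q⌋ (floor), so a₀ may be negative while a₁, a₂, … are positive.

-737 = -2·434 + 131
434 = 3·131 + 41
131 = 3·41 + 8
41 = 5·8 + 1
8 = 8·1 + 0  (stop)
So -737/434 = [-2; 3, 3, 5, 8].

[-2; 3, 3, 5, 8]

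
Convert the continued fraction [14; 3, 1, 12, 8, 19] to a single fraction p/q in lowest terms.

112314/7879

Using pₖ = aₖpₖ₋₁ + pₖ₋₂ and qₖ = aₖqₖ₋₁ + qₖ₋₂:
  k=0: a=14, p=14, q=1
  k=1: a=3, p=43, q=3
  k=2: a=1, p=57, q=4
  k=3: a=12, p=727, q=51
  k=4: a=8, p=5873, q=412
  k=5: a=19, p=112314, q=7879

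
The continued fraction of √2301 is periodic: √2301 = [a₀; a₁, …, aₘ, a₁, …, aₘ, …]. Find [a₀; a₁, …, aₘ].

[47; 1, 30, 1, 94]

a₀ = ⌊√2301⌋ = 47.
With m₀=0, d₀=1 and mₖ₊₁ = dₖaₖ − mₖ, dₖ₊₁ = (n − mₖ₊₁²)/dₖ, aₖ₊₁ = ⌊(a₀+mₖ₊₁)/dₖ₊₁⌋:
  k=1: m=47, d=92, a=1
  k=2: m=45, d=3, a=30
  k=3: m=45, d=92, a=1
  k=4: m=47, d=1, a=94
d=1 and a=2a₀=94 at k=4, so the next step gives (m, d) = (47, 92) again — its k=1 value — and the period has length 4.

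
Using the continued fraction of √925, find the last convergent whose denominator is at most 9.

√925 = [30; 2, 2, 2, 2, 60, …] (period length 5).
Convergents:
  p_0/q_0 = 30/1
  p_1/q_1 = 61/2
  p_2/q_2 = 152/5
  p_3/q_3 = 365/12
q_2 = 5 ≤ 9 < 12 = q_3, so the answer is 152/5.

152/5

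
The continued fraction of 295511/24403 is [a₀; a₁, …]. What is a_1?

295511 = 12·24403 + 2675   →  a_0 = 12
24403 = 9·2675 + 328   →  a_1 = 9

9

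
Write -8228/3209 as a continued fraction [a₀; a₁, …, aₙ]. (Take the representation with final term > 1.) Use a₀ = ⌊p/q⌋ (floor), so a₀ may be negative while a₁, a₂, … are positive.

[-3; 2, 3, 2, 2, 9, 1, 7]

-8228 = -3·3209 + 1399
3209 = 2·1399 + 411
1399 = 3·411 + 166
411 = 2·166 + 79
166 = 2·79 + 8
79 = 9·8 + 7
8 = 1·7 + 1
7 = 7·1 + 0  (stop)
So -8228/3209 = [-3; 2, 3, 2, 2, 9, 1, 7].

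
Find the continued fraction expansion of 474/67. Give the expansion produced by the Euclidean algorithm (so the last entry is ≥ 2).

474 = 7·67 + 5
67 = 13·5 + 2
5 = 2·2 + 1
2 = 2·1 + 0  (stop)
So 474/67 = [7; 13, 2, 2].

[7; 13, 2, 2]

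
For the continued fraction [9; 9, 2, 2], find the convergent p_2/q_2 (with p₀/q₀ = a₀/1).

Using pₖ = aₖpₖ₋₁ + pₖ₋₂, qₖ = aₖqₖ₋₁ + qₖ₋₂ (with p₋₁=1, p₋₂=0, q₋₁=0, q₋₂=1):
  k=0: a=9, p=9, q=1
  k=1: a=9, p=82, q=9
  k=2: a=2, p=173, q=19

173/19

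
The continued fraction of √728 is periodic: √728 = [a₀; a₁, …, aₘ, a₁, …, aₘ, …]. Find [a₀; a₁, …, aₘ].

[26; 1, 52]

a₀ = ⌊√728⌋ = 26.
With m₀=0, d₀=1 and mₖ₊₁ = dₖaₖ − mₖ, dₖ₊₁ = (n − mₖ₊₁²)/dₖ, aₖ₊₁ = ⌊(a₀+mₖ₊₁)/dₖ₊₁⌋:
  k=1: m=26, d=52, a=1
  k=2: m=26, d=1, a=52
d=1 and a=2a₀=52 at k=2, so the next step gives (m, d) = (26, 52) again — its k=1 value — and the period has length 2.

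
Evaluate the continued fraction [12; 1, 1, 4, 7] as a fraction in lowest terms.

816/65

Fold from the inside: start with 7/1.
  4 + 1/7 = 29/7
  1 + 7/29 = 36/29
  1 + 29/36 = 65/36
  12 + 36/65 = 816/65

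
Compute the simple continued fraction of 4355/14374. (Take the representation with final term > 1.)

[0; 3, 3, 3, 17, 8, 3]

4355 = 0×14374 + 4355
14374 = 3×4355 + 1309
4355 = 3×1309 + 428
1309 = 3×428 + 25
428 = 17×25 + 3
25 = 8×3 + 1
3 = 3×1 + 0  (stop)
So 4355/14374 = [0; 3, 3, 3, 17, 8, 3].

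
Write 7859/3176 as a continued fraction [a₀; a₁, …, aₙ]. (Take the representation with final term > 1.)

7859 = 2·3176 + 1507
3176 = 2·1507 + 162
1507 = 9·162 + 49
162 = 3·49 + 15
49 = 3·15 + 4
15 = 3·4 + 3
4 = 1·3 + 1
3 = 3·1 + 0  (stop)
So 7859/3176 = [2; 2, 9, 3, 3, 3, 1, 3].

[2; 2, 9, 3, 3, 3, 1, 3]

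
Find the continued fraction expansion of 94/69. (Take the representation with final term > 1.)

94 = 1·69 + 25
69 = 2·25 + 19
25 = 1·19 + 6
19 = 3·6 + 1
6 = 6·1 + 0  (stop)
So 94/69 = [1; 2, 1, 3, 6].

[1; 2, 1, 3, 6]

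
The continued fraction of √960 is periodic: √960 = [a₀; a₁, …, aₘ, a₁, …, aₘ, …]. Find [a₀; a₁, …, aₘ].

a₀ = ⌊√960⌋ = 30.
With m₀=0, d₀=1 and mₖ₊₁ = dₖaₖ − mₖ, dₖ₊₁ = (n − mₖ₊₁²)/dₖ, aₖ₊₁ = ⌊(a₀+mₖ₊₁)/dₖ₊₁⌋:
  k=1: m=30, d=60, a=1
  k=2: m=30, d=1, a=60
d=1 and a=2a₀=60 at k=2, so the next step gives (m, d) = (30, 60) again — its k=1 value — and the period has length 2.

[30; 1, 60]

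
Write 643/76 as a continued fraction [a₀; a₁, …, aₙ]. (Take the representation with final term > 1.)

643 = 8×76 + 35
76 = 2×35 + 6
35 = 5×6 + 5
6 = 1×5 + 1
5 = 5×1 + 0  (stop)
So 643/76 = [8; 2, 5, 1, 5].

[8; 2, 5, 1, 5]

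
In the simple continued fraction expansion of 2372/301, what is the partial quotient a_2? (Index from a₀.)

2372 = 7·301 + 265   →  a_0 = 7
301 = 1·265 + 36   →  a_1 = 1
265 = 7·36 + 13   →  a_2 = 7

7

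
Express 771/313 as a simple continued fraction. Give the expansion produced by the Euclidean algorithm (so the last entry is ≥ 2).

771 = 2×313 + 145
313 = 2×145 + 23
145 = 6×23 + 7
23 = 3×7 + 2
7 = 3×2 + 1
2 = 2×1 + 0  (stop)
So 771/313 = [2; 2, 6, 3, 3, 2].

[2; 2, 6, 3, 3, 2]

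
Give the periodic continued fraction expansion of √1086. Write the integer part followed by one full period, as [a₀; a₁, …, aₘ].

[32; 1, 20, 1, 64]

a₀ = ⌊√1086⌋ = 32.
With m₀=0, d₀=1 and mₖ₊₁ = dₖaₖ − mₖ, dₖ₊₁ = (n − mₖ₊₁²)/dₖ, aₖ₊₁ = ⌊(a₀+mₖ₊₁)/dₖ₊₁⌋:
  k=1: m=32, d=62, a=1
  k=2: m=30, d=3, a=20
  k=3: m=30, d=62, a=1
  k=4: m=32, d=1, a=64
d=1 and a=2a₀=64 at k=4, so the next step gives (m, d) = (32, 62) again — its k=1 value — and the period has length 4.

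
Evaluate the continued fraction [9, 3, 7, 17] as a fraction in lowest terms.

3513/377

Using pₖ = aₖpₖ₋₁ + pₖ₋₂ and qₖ = aₖqₖ₋₁ + qₖ₋₂:
  k=0: a=9, p=9, q=1
  k=1: a=3, p=28, q=3
  k=2: a=7, p=205, q=22
  k=3: a=17, p=3513, q=377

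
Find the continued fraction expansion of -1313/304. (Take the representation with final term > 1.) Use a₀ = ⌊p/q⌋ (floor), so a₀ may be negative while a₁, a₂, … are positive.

-1313 = -5·304 + 207
304 = 1·207 + 97
207 = 2·97 + 13
97 = 7·13 + 6
13 = 2·6 + 1
6 = 6·1 + 0  (stop)
So -1313/304 = [-5; 1, 2, 7, 2, 6].

[-5; 1, 2, 7, 2, 6]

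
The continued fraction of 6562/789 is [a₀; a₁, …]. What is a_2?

6562 = 8·789 + 250   →  a_0 = 8
789 = 3·250 + 39   →  a_1 = 3
250 = 6·39 + 16   →  a_2 = 6

6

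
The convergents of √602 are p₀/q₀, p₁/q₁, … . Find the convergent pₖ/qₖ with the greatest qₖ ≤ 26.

368/15

√602 = [24; 1, 1, 6, 1, 1, 48, …] (period length 6).
Convergents:
  p_0/q_0 = 24/1
  p_1/q_1 = 25/1
  p_2/q_2 = 49/2
  p_3/q_3 = 319/13
  p_4/q_4 = 368/15
  p_5/q_5 = 687/28
q_4 = 15 ≤ 26 < 28 = q_5, so the answer is 368/15.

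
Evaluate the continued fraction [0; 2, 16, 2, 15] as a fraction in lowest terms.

Using pₖ = aₖpₖ₋₁ + pₖ₋₂ and qₖ = aₖqₖ₋₁ + qₖ₋₂:
  k=0: a=0, p=0, q=1
  k=1: a=2, p=1, q=2
  k=2: a=16, p=16, q=33
  k=3: a=2, p=33, q=68
  k=4: a=15, p=511, q=1053

511/1053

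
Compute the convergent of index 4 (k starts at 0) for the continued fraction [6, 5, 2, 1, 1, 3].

167/27

Using pₖ = aₖpₖ₋₁ + pₖ₋₂, qₖ = aₖqₖ₋₁ + qₖ₋₂ (with p₋₁=1, p₋₂=0, q₋₁=0, q₋₂=1):
  k=0: a=6, p=6, q=1
  k=1: a=5, p=31, q=5
  k=2: a=2, p=68, q=11
  k=3: a=1, p=99, q=16
  k=4: a=1, p=167, q=27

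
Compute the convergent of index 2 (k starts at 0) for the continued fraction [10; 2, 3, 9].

Using pₖ = aₖpₖ₋₁ + pₖ₋₂, qₖ = aₖqₖ₋₁ + qₖ₋₂ (with p₋₁=1, p₋₂=0, q₋₁=0, q₋₂=1):
  k=0: a=10, p=10, q=1
  k=1: a=2, p=21, q=2
  k=2: a=3, p=73, q=7

73/7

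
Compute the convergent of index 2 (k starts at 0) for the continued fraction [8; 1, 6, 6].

62/7

Using pₖ = aₖpₖ₋₁ + pₖ₋₂, qₖ = aₖqₖ₋₁ + qₖ₋₂ (with p₋₁=1, p₋₂=0, q₋₁=0, q₋₂=1):
  k=0: a=8, p=8, q=1
  k=1: a=1, p=9, q=1
  k=2: a=6, p=62, q=7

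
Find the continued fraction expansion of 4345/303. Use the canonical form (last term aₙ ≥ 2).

[14; 2, 1, 16, 6]

4345 = 14·303 + 103
303 = 2·103 + 97
103 = 1·97 + 6
97 = 16·6 + 1
6 = 6·1 + 0  (stop)
So 4345/303 = [14; 2, 1, 16, 6].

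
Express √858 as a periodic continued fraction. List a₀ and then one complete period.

[29; 3, 2, 3, 58]

a₀ = ⌊√858⌋ = 29.
With m₀=0, d₀=1 and mₖ₊₁ = dₖaₖ − mₖ, dₖ₊₁ = (n − mₖ₊₁²)/dₖ, aₖ₊₁ = ⌊(a₀+mₖ₊₁)/dₖ₊₁⌋:
  k=1: m=29, d=17, a=3
  k=2: m=22, d=22, a=2
  k=3: m=22, d=17, a=3
  k=4: m=29, d=1, a=58
d=1 and a=2a₀=58 at k=4, so the next step gives (m, d) = (29, 17) again — its k=1 value — and the period has length 4.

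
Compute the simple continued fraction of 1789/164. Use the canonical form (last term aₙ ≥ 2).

1789 = 10·164 + 149
164 = 1·149 + 15
149 = 9·15 + 14
15 = 1·14 + 1
14 = 14·1 + 0  (stop)
So 1789/164 = [10; 1, 9, 1, 14].

[10; 1, 9, 1, 14]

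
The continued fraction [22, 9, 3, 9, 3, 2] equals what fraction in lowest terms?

Using pₖ = aₖpₖ₋₁ + pₖ₋₂ and qₖ = aₖqₖ₋₁ + qₖ₋₂:
  k=0: a=22, p=22, q=1
  k=1: a=9, p=199, q=9
  k=2: a=3, p=619, q=28
  k=3: a=9, p=5770, q=261
  k=4: a=3, p=17929, q=811
  k=5: a=2, p=41628, q=1883

41628/1883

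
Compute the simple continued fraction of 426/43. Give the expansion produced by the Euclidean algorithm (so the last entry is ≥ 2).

426 = 9·43 + 39
43 = 1·39 + 4
39 = 9·4 + 3
4 = 1·3 + 1
3 = 3·1 + 0  (stop)
So 426/43 = [9; 1, 9, 1, 3].

[9; 1, 9, 1, 3]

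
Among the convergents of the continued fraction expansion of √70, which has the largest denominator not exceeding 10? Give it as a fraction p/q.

67/8

√70 = [8; 2, 1, 2, 1, 2, 16, …] (period length 6).
Convergents:
  p_0/q_0 = 8/1
  p_1/q_1 = 17/2
  p_2/q_2 = 25/3
  p_3/q_3 = 67/8
  p_4/q_4 = 92/11
q_3 = 8 ≤ 10 < 11 = q_4, so the answer is 67/8.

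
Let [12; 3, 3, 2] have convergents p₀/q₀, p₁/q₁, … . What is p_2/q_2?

123/10

Using pₖ = aₖpₖ₋₁ + pₖ₋₂, qₖ = aₖqₖ₋₁ + qₖ₋₂ (with p₋₁=1, p₋₂=0, q₋₁=0, q₋₂=1):
  k=0: a=12, p=12, q=1
  k=1: a=3, p=37, q=3
  k=2: a=3, p=123, q=10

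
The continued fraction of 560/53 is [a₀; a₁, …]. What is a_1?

1

560 = 10·53 + 30   →  a_0 = 10
53 = 1·30 + 23   →  a_1 = 1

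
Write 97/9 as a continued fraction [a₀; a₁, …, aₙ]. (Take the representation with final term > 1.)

97 = 10·9 + 7
9 = 1·7 + 2
7 = 3·2 + 1
2 = 2·1 + 0  (stop)
So 97/9 = [10; 1, 3, 2].

[10; 1, 3, 2]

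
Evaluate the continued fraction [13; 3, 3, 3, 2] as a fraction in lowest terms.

Fold from the inside: start with 2/1.
  3 + 1/2 = 7/2
  3 + 2/7 = 23/7
  3 + 7/23 = 76/23
  13 + 23/76 = 1011/76

1011/76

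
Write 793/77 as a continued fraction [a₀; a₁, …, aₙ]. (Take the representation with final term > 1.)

793 = 10*77 + 23
77 = 3*23 + 8
23 = 2*8 + 7
8 = 1*7 + 1
7 = 7*1 + 0  (stop)
So 793/77 = [10; 3, 2, 1, 7].

[10; 3, 2, 1, 7]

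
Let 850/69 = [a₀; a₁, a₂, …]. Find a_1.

3

850 = 12·69 + 22   →  a_0 = 12
69 = 3·22 + 3   →  a_1 = 3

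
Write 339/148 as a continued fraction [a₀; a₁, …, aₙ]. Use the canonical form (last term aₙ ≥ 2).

339 = 2×148 + 43
148 = 3×43 + 19
43 = 2×19 + 5
19 = 3×5 + 4
5 = 1×4 + 1
4 = 4×1 + 0  (stop)
So 339/148 = [2; 3, 2, 3, 1, 4].

[2; 3, 2, 3, 1, 4]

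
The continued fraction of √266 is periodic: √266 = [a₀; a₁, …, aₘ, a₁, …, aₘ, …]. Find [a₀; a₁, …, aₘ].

a₀ = ⌊√266⌋ = 16.
With m₀=0, d₀=1 and mₖ₊₁ = dₖaₖ − mₖ, dₖ₊₁ = (n − mₖ₊₁²)/dₖ, aₖ₊₁ = ⌊(a₀+mₖ₊₁)/dₖ₊₁⌋:
  k=1: m=16, d=10, a=3
  k=2: m=14, d=7, a=4
  k=3: m=14, d=10, a=3
  k=4: m=16, d=1, a=32
d=1 and a=2a₀=32 at k=4, so the next step gives (m, d) = (16, 10) again — its k=1 value — and the period has length 4.

[16; 3, 4, 3, 32]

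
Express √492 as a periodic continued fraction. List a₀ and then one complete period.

a₀ = ⌊√492⌋ = 22.
With m₀=0, d₀=1 and mₖ₊₁ = dₖaₖ − mₖ, dₖ₊₁ = (n − mₖ₊₁²)/dₖ, aₖ₊₁ = ⌊(a₀+mₖ₊₁)/dₖ₊₁⌋:
  k=1: m=22, d=8, a=5
  k=2: m=18, d=21, a=1
  k=3: m=3, d=23, a=1
  k=4: m=20, d=4, a=10
  k=5: m=20, d=23, a=1
  k=6: m=3, d=21, a=1
  k=7: m=18, d=8, a=5
  k=8: m=22, d=1, a=44
d=1 and a=2a₀=44 at k=8, so the next step gives (m, d) = (22, 8) again — its k=1 value — and the period has length 8.

[22; 5, 1, 1, 10, 1, 1, 5, 44]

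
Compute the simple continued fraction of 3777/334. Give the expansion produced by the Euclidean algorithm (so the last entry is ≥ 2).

[11; 3, 4, 8, 3]

3777 = 11×334 + 103
334 = 3×103 + 25
103 = 4×25 + 3
25 = 8×3 + 1
3 = 3×1 + 0  (stop)
So 3777/334 = [11; 3, 4, 8, 3].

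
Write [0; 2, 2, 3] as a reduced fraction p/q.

Fold from the inside: start with 3/1.
  2 + 1/3 = 7/3
  2 + 3/7 = 17/7
  0 + 7/17 = 7/17

7/17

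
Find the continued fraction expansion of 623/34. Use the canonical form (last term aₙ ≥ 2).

623 = 18×34 + 11
34 = 3×11 + 1
11 = 11×1 + 0  (stop)
So 623/34 = [18; 3, 11].

[18; 3, 11]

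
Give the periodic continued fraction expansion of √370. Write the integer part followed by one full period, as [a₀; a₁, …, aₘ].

a₀ = ⌊√370⌋ = 19.
With m₀=0, d₀=1 and mₖ₊₁ = dₖaₖ − mₖ, dₖ₊₁ = (n − mₖ₊₁²)/dₖ, aₖ₊₁ = ⌊(a₀+mₖ₊₁)/dₖ₊₁⌋:
  k=1: m=19, d=9, a=4
  k=2: m=17, d=9, a=4
  k=3: m=19, d=1, a=38
d=1 and a=2a₀=38 at k=3, so the next step gives (m, d) = (19, 9) again — its k=1 value — and the period has length 3.

[19; 4, 4, 38]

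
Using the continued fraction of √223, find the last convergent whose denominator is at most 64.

224/15

√223 = [14; 1, 13, 1, 28, …] (period length 4).
Convergents:
  p_0/q_0 = 14/1
  p_1/q_1 = 15/1
  p_2/q_2 = 209/14
  p_3/q_3 = 224/15
  p_4/q_4 = 6481/434
q_3 = 15 ≤ 64 < 434 = q_4, so the answer is 224/15.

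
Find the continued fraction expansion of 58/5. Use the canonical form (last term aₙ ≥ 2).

58 = 11·5 + 3
5 = 1·3 + 2
3 = 1·2 + 1
2 = 2·1 + 0  (stop)
So 58/5 = [11; 1, 1, 2].

[11; 1, 1, 2]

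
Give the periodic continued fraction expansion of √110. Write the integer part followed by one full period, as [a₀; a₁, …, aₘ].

[10; 2, 20]

a₀ = ⌊√110⌋ = 10.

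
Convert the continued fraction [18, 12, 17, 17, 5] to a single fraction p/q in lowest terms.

319887/17690

Fold from the inside: start with 5/1.
  17 + 1/5 = 86/5
  17 + 5/86 = 1467/86
  12 + 86/1467 = 17690/1467
  18 + 1467/17690 = 319887/17690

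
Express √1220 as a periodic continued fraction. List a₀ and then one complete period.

a₀ = ⌊√1220⌋ = 34.

[34; 1, 12, 1, 68]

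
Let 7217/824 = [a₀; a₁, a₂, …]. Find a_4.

7217 = 8·824 + 625   →  a_0 = 8
824 = 1·625 + 199   →  a_1 = 1
625 = 3·199 + 28   →  a_2 = 3
199 = 7·28 + 3   →  a_3 = 7
28 = 9·3 + 1   →  a_4 = 9

9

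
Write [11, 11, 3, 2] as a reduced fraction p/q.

876/79

Using pₖ = aₖpₖ₋₁ + pₖ₋₂ and qₖ = aₖqₖ₋₁ + qₖ₋₂:
  k=0: a=11, p=11, q=1
  k=1: a=11, p=122, q=11
  k=2: a=3, p=377, q=34
  k=3: a=2, p=876, q=79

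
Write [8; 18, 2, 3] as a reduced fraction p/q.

1039/129

Fold from the inside: start with 3/1.
  2 + 1/3 = 7/3
  18 + 3/7 = 129/7
  8 + 7/129 = 1039/129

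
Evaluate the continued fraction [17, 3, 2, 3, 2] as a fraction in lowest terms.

Using pₖ = aₖpₖ₋₁ + pₖ₋₂ and qₖ = aₖqₖ₋₁ + qₖ₋₂:
  k=0: a=17, p=17, q=1
  k=1: a=3, p=52, q=3
  k=2: a=2, p=121, q=7
  k=3: a=3, p=415, q=24
  k=4: a=2, p=951, q=55

951/55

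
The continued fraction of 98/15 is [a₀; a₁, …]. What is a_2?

98 = 6·15 + 8   →  a_0 = 6
15 = 1·8 + 7   →  a_1 = 1
8 = 1·7 + 1   →  a_2 = 1

1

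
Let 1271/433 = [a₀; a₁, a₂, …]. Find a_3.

2

1271 = 2·433 + 405   →  a_0 = 2
433 = 1·405 + 28   →  a_1 = 1
405 = 14·28 + 13   →  a_2 = 14
28 = 2·13 + 2   →  a_3 = 2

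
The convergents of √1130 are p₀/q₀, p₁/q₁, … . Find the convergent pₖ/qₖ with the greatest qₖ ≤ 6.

168/5

√1130 = [33; 1, 1, 1, 1, 1, 1, 66, …] (period length 7).
Convergents:
  p_0/q_0 = 33/1
  p_1/q_1 = 34/1
  p_2/q_2 = 67/2
  p_3/q_3 = 101/3
  p_4/q_4 = 168/5
  p_5/q_5 = 269/8
q_4 = 5 ≤ 6 < 8 = q_5, so the answer is 168/5.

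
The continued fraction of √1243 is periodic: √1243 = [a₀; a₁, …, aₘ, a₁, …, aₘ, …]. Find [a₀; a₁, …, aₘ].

a₀ = ⌊√1243⌋ = 35.

[35; 3, 1, 9, 3, 9, 1, 3, 70]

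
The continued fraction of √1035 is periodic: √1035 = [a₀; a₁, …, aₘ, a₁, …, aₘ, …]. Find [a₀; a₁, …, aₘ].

[32; 5, 1, 5, 64]

a₀ = ⌊√1035⌋ = 32.
With m₀=0, d₀=1 and mₖ₊₁ = dₖaₖ − mₖ, dₖ₊₁ = (n − mₖ₊₁²)/dₖ, aₖ₊₁ = ⌊(a₀+mₖ₊₁)/dₖ₊₁⌋:
  k=1: m=32, d=11, a=5
  k=2: m=23, d=46, a=1
  k=3: m=23, d=11, a=5
  k=4: m=32, d=1, a=64
d=1 and a=2a₀=64 at k=4, so the next step gives (m, d) = (32, 11) again — its k=1 value — and the period has length 4.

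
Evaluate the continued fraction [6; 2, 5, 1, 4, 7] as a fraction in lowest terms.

2933/454

Fold from the inside: start with 7/1.
  4 + 1/7 = 29/7
  1 + 7/29 = 36/29
  5 + 29/36 = 209/36
  2 + 36/209 = 454/209
  6 + 209/454 = 2933/454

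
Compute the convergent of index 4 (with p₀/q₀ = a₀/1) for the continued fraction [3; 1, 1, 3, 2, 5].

Using pₖ = aₖpₖ₋₁ + pₖ₋₂, qₖ = aₖqₖ₋₁ + qₖ₋₂ (with p₋₁=1, p₋₂=0, q₋₁=0, q₋₂=1):
  k=0: a=3, p=3, q=1
  k=1: a=1, p=4, q=1
  k=2: a=1, p=7, q=2
  k=3: a=3, p=25, q=7
  k=4: a=2, p=57, q=16

57/16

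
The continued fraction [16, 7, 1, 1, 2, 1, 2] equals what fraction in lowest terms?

Fold from the inside: start with 2/1.
  1 + 1/2 = 3/2
  2 + 2/3 = 8/3
  1 + 3/8 = 11/8
  1 + 8/11 = 19/11
  7 + 11/19 = 144/19
  16 + 19/144 = 2323/144

2323/144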